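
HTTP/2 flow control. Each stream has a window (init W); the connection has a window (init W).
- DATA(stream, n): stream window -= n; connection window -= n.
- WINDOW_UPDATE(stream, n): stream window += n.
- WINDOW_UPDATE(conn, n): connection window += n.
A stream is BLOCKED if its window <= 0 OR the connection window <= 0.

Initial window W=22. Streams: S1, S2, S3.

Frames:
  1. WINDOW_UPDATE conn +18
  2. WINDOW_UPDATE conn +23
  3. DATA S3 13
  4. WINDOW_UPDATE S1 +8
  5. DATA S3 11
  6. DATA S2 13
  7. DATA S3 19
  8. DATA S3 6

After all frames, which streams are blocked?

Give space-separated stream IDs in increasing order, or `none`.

Op 1: conn=40 S1=22 S2=22 S3=22 blocked=[]
Op 2: conn=63 S1=22 S2=22 S3=22 blocked=[]
Op 3: conn=50 S1=22 S2=22 S3=9 blocked=[]
Op 4: conn=50 S1=30 S2=22 S3=9 blocked=[]
Op 5: conn=39 S1=30 S2=22 S3=-2 blocked=[3]
Op 6: conn=26 S1=30 S2=9 S3=-2 blocked=[3]
Op 7: conn=7 S1=30 S2=9 S3=-21 blocked=[3]
Op 8: conn=1 S1=30 S2=9 S3=-27 blocked=[3]

Answer: S3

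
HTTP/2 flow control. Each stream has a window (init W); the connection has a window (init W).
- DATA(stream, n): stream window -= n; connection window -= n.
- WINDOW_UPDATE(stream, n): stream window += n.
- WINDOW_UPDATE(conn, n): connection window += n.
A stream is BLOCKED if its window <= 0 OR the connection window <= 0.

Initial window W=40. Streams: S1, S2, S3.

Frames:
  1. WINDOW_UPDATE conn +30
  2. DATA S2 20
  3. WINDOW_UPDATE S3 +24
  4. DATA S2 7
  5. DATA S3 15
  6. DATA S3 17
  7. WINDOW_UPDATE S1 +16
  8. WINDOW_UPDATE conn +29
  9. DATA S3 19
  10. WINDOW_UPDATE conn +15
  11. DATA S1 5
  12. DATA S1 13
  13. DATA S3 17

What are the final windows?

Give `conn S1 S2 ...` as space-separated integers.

Answer: 1 38 13 -4

Derivation:
Op 1: conn=70 S1=40 S2=40 S3=40 blocked=[]
Op 2: conn=50 S1=40 S2=20 S3=40 blocked=[]
Op 3: conn=50 S1=40 S2=20 S3=64 blocked=[]
Op 4: conn=43 S1=40 S2=13 S3=64 blocked=[]
Op 5: conn=28 S1=40 S2=13 S3=49 blocked=[]
Op 6: conn=11 S1=40 S2=13 S3=32 blocked=[]
Op 7: conn=11 S1=56 S2=13 S3=32 blocked=[]
Op 8: conn=40 S1=56 S2=13 S3=32 blocked=[]
Op 9: conn=21 S1=56 S2=13 S3=13 blocked=[]
Op 10: conn=36 S1=56 S2=13 S3=13 blocked=[]
Op 11: conn=31 S1=51 S2=13 S3=13 blocked=[]
Op 12: conn=18 S1=38 S2=13 S3=13 blocked=[]
Op 13: conn=1 S1=38 S2=13 S3=-4 blocked=[3]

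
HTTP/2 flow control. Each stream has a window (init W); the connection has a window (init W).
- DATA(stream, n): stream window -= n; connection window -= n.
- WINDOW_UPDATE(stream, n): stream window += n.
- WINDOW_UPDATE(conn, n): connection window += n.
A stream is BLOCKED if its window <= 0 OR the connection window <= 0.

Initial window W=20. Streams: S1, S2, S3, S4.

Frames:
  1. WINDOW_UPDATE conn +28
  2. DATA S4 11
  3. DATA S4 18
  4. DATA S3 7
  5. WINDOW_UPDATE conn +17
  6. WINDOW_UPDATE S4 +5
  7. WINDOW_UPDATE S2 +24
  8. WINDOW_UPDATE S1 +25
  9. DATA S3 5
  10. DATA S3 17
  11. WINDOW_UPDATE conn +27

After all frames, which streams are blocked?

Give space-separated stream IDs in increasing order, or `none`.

Answer: S3 S4

Derivation:
Op 1: conn=48 S1=20 S2=20 S3=20 S4=20 blocked=[]
Op 2: conn=37 S1=20 S2=20 S3=20 S4=9 blocked=[]
Op 3: conn=19 S1=20 S2=20 S3=20 S4=-9 blocked=[4]
Op 4: conn=12 S1=20 S2=20 S3=13 S4=-9 blocked=[4]
Op 5: conn=29 S1=20 S2=20 S3=13 S4=-9 blocked=[4]
Op 6: conn=29 S1=20 S2=20 S3=13 S4=-4 blocked=[4]
Op 7: conn=29 S1=20 S2=44 S3=13 S4=-4 blocked=[4]
Op 8: conn=29 S1=45 S2=44 S3=13 S4=-4 blocked=[4]
Op 9: conn=24 S1=45 S2=44 S3=8 S4=-4 blocked=[4]
Op 10: conn=7 S1=45 S2=44 S3=-9 S4=-4 blocked=[3, 4]
Op 11: conn=34 S1=45 S2=44 S3=-9 S4=-4 blocked=[3, 4]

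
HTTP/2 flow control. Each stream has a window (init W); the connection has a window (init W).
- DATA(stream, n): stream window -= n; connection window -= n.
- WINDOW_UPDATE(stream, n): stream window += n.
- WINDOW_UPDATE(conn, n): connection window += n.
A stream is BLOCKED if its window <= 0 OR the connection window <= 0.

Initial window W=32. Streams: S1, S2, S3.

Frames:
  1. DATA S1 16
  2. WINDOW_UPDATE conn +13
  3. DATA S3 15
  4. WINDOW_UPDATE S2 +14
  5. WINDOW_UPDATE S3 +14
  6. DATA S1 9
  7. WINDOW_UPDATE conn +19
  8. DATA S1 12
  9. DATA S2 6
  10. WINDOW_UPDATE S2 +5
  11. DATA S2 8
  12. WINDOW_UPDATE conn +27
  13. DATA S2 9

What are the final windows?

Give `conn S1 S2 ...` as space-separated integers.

Op 1: conn=16 S1=16 S2=32 S3=32 blocked=[]
Op 2: conn=29 S1=16 S2=32 S3=32 blocked=[]
Op 3: conn=14 S1=16 S2=32 S3=17 blocked=[]
Op 4: conn=14 S1=16 S2=46 S3=17 blocked=[]
Op 5: conn=14 S1=16 S2=46 S3=31 blocked=[]
Op 6: conn=5 S1=7 S2=46 S3=31 blocked=[]
Op 7: conn=24 S1=7 S2=46 S3=31 blocked=[]
Op 8: conn=12 S1=-5 S2=46 S3=31 blocked=[1]
Op 9: conn=6 S1=-5 S2=40 S3=31 blocked=[1]
Op 10: conn=6 S1=-5 S2=45 S3=31 blocked=[1]
Op 11: conn=-2 S1=-5 S2=37 S3=31 blocked=[1, 2, 3]
Op 12: conn=25 S1=-5 S2=37 S3=31 blocked=[1]
Op 13: conn=16 S1=-5 S2=28 S3=31 blocked=[1]

Answer: 16 -5 28 31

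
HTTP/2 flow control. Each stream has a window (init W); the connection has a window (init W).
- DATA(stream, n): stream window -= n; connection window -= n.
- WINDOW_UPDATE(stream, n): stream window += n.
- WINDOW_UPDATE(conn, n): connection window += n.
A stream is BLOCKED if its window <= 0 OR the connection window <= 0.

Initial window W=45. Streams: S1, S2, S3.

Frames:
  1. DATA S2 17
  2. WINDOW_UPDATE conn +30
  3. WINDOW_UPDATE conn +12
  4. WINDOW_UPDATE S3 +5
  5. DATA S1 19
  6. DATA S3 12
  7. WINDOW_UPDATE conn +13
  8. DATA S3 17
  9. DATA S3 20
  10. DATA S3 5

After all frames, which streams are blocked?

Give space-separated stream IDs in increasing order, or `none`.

Op 1: conn=28 S1=45 S2=28 S3=45 blocked=[]
Op 2: conn=58 S1=45 S2=28 S3=45 blocked=[]
Op 3: conn=70 S1=45 S2=28 S3=45 blocked=[]
Op 4: conn=70 S1=45 S2=28 S3=50 blocked=[]
Op 5: conn=51 S1=26 S2=28 S3=50 blocked=[]
Op 6: conn=39 S1=26 S2=28 S3=38 blocked=[]
Op 7: conn=52 S1=26 S2=28 S3=38 blocked=[]
Op 8: conn=35 S1=26 S2=28 S3=21 blocked=[]
Op 9: conn=15 S1=26 S2=28 S3=1 blocked=[]
Op 10: conn=10 S1=26 S2=28 S3=-4 blocked=[3]

Answer: S3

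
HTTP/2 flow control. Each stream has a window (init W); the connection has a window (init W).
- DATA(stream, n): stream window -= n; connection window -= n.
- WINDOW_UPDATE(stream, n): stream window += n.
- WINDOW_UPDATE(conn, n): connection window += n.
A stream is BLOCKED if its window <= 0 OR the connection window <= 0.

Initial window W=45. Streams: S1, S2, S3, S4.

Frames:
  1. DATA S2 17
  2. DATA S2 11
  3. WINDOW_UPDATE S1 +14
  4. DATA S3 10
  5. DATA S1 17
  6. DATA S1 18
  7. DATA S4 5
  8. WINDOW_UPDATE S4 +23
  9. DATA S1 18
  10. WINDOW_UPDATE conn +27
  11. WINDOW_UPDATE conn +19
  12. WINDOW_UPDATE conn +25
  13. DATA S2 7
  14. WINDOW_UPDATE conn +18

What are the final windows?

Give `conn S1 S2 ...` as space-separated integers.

Answer: 31 6 10 35 63

Derivation:
Op 1: conn=28 S1=45 S2=28 S3=45 S4=45 blocked=[]
Op 2: conn=17 S1=45 S2=17 S3=45 S4=45 blocked=[]
Op 3: conn=17 S1=59 S2=17 S3=45 S4=45 blocked=[]
Op 4: conn=7 S1=59 S2=17 S3=35 S4=45 blocked=[]
Op 5: conn=-10 S1=42 S2=17 S3=35 S4=45 blocked=[1, 2, 3, 4]
Op 6: conn=-28 S1=24 S2=17 S3=35 S4=45 blocked=[1, 2, 3, 4]
Op 7: conn=-33 S1=24 S2=17 S3=35 S4=40 blocked=[1, 2, 3, 4]
Op 8: conn=-33 S1=24 S2=17 S3=35 S4=63 blocked=[1, 2, 3, 4]
Op 9: conn=-51 S1=6 S2=17 S3=35 S4=63 blocked=[1, 2, 3, 4]
Op 10: conn=-24 S1=6 S2=17 S3=35 S4=63 blocked=[1, 2, 3, 4]
Op 11: conn=-5 S1=6 S2=17 S3=35 S4=63 blocked=[1, 2, 3, 4]
Op 12: conn=20 S1=6 S2=17 S3=35 S4=63 blocked=[]
Op 13: conn=13 S1=6 S2=10 S3=35 S4=63 blocked=[]
Op 14: conn=31 S1=6 S2=10 S3=35 S4=63 blocked=[]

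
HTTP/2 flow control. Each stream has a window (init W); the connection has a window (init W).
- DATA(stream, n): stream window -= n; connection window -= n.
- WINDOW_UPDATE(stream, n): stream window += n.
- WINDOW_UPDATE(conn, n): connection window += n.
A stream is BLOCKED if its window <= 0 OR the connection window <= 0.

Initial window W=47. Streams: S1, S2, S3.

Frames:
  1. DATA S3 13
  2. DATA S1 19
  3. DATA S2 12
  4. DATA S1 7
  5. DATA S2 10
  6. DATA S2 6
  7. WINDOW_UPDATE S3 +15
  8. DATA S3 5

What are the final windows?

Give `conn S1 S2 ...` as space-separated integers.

Op 1: conn=34 S1=47 S2=47 S3=34 blocked=[]
Op 2: conn=15 S1=28 S2=47 S3=34 blocked=[]
Op 3: conn=3 S1=28 S2=35 S3=34 blocked=[]
Op 4: conn=-4 S1=21 S2=35 S3=34 blocked=[1, 2, 3]
Op 5: conn=-14 S1=21 S2=25 S3=34 blocked=[1, 2, 3]
Op 6: conn=-20 S1=21 S2=19 S3=34 blocked=[1, 2, 3]
Op 7: conn=-20 S1=21 S2=19 S3=49 blocked=[1, 2, 3]
Op 8: conn=-25 S1=21 S2=19 S3=44 blocked=[1, 2, 3]

Answer: -25 21 19 44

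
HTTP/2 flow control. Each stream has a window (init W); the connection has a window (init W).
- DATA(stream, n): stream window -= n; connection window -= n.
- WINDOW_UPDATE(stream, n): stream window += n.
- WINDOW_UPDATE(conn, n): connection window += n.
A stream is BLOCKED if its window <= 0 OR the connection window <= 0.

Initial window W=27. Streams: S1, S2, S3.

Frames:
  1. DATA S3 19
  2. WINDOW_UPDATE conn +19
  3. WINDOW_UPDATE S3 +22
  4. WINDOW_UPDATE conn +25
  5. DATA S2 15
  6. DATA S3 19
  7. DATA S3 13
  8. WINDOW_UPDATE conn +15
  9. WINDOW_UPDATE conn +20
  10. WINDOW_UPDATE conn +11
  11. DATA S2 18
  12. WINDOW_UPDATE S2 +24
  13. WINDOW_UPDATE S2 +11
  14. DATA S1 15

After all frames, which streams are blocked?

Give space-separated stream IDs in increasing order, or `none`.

Op 1: conn=8 S1=27 S2=27 S3=8 blocked=[]
Op 2: conn=27 S1=27 S2=27 S3=8 blocked=[]
Op 3: conn=27 S1=27 S2=27 S3=30 blocked=[]
Op 4: conn=52 S1=27 S2=27 S3=30 blocked=[]
Op 5: conn=37 S1=27 S2=12 S3=30 blocked=[]
Op 6: conn=18 S1=27 S2=12 S3=11 blocked=[]
Op 7: conn=5 S1=27 S2=12 S3=-2 blocked=[3]
Op 8: conn=20 S1=27 S2=12 S3=-2 blocked=[3]
Op 9: conn=40 S1=27 S2=12 S3=-2 blocked=[3]
Op 10: conn=51 S1=27 S2=12 S3=-2 blocked=[3]
Op 11: conn=33 S1=27 S2=-6 S3=-2 blocked=[2, 3]
Op 12: conn=33 S1=27 S2=18 S3=-2 blocked=[3]
Op 13: conn=33 S1=27 S2=29 S3=-2 blocked=[3]
Op 14: conn=18 S1=12 S2=29 S3=-2 blocked=[3]

Answer: S3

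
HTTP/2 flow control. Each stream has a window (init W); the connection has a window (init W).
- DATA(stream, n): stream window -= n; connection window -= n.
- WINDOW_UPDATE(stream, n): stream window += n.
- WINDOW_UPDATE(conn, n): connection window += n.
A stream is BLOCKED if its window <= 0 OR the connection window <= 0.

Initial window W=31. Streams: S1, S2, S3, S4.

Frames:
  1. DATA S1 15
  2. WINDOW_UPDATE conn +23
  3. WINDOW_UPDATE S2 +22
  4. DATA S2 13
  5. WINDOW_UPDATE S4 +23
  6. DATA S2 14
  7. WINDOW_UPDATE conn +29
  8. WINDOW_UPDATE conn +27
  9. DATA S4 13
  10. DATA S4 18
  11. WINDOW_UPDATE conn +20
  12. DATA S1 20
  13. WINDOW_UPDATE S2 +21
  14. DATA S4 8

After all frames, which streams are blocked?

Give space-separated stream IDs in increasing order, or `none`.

Op 1: conn=16 S1=16 S2=31 S3=31 S4=31 blocked=[]
Op 2: conn=39 S1=16 S2=31 S3=31 S4=31 blocked=[]
Op 3: conn=39 S1=16 S2=53 S3=31 S4=31 blocked=[]
Op 4: conn=26 S1=16 S2=40 S3=31 S4=31 blocked=[]
Op 5: conn=26 S1=16 S2=40 S3=31 S4=54 blocked=[]
Op 6: conn=12 S1=16 S2=26 S3=31 S4=54 blocked=[]
Op 7: conn=41 S1=16 S2=26 S3=31 S4=54 blocked=[]
Op 8: conn=68 S1=16 S2=26 S3=31 S4=54 blocked=[]
Op 9: conn=55 S1=16 S2=26 S3=31 S4=41 blocked=[]
Op 10: conn=37 S1=16 S2=26 S3=31 S4=23 blocked=[]
Op 11: conn=57 S1=16 S2=26 S3=31 S4=23 blocked=[]
Op 12: conn=37 S1=-4 S2=26 S3=31 S4=23 blocked=[1]
Op 13: conn=37 S1=-4 S2=47 S3=31 S4=23 blocked=[1]
Op 14: conn=29 S1=-4 S2=47 S3=31 S4=15 blocked=[1]

Answer: S1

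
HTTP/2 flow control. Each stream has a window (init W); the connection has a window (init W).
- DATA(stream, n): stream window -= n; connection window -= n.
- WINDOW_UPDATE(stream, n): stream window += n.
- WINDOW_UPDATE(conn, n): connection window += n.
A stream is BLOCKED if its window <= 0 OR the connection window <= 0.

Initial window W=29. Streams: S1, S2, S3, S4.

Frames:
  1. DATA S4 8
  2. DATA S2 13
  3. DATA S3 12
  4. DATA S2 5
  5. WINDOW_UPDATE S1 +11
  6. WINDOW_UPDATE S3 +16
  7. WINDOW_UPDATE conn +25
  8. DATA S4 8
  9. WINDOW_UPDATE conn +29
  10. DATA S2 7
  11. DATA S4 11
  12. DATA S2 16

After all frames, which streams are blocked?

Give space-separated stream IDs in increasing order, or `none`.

Answer: S2

Derivation:
Op 1: conn=21 S1=29 S2=29 S3=29 S4=21 blocked=[]
Op 2: conn=8 S1=29 S2=16 S3=29 S4=21 blocked=[]
Op 3: conn=-4 S1=29 S2=16 S3=17 S4=21 blocked=[1, 2, 3, 4]
Op 4: conn=-9 S1=29 S2=11 S3=17 S4=21 blocked=[1, 2, 3, 4]
Op 5: conn=-9 S1=40 S2=11 S3=17 S4=21 blocked=[1, 2, 3, 4]
Op 6: conn=-9 S1=40 S2=11 S3=33 S4=21 blocked=[1, 2, 3, 4]
Op 7: conn=16 S1=40 S2=11 S3=33 S4=21 blocked=[]
Op 8: conn=8 S1=40 S2=11 S3=33 S4=13 blocked=[]
Op 9: conn=37 S1=40 S2=11 S3=33 S4=13 blocked=[]
Op 10: conn=30 S1=40 S2=4 S3=33 S4=13 blocked=[]
Op 11: conn=19 S1=40 S2=4 S3=33 S4=2 blocked=[]
Op 12: conn=3 S1=40 S2=-12 S3=33 S4=2 blocked=[2]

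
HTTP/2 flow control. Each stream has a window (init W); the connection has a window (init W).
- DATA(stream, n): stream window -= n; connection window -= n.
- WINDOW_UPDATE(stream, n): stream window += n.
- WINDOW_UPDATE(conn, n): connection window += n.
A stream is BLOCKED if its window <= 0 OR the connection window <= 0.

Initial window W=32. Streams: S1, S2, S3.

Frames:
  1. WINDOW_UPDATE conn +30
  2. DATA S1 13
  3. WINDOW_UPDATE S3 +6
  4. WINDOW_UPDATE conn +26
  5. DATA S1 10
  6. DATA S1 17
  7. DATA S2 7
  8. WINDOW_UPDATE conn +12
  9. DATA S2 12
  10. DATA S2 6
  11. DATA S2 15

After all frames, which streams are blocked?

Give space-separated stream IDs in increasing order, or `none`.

Answer: S1 S2

Derivation:
Op 1: conn=62 S1=32 S2=32 S3=32 blocked=[]
Op 2: conn=49 S1=19 S2=32 S3=32 blocked=[]
Op 3: conn=49 S1=19 S2=32 S3=38 blocked=[]
Op 4: conn=75 S1=19 S2=32 S3=38 blocked=[]
Op 5: conn=65 S1=9 S2=32 S3=38 blocked=[]
Op 6: conn=48 S1=-8 S2=32 S3=38 blocked=[1]
Op 7: conn=41 S1=-8 S2=25 S3=38 blocked=[1]
Op 8: conn=53 S1=-8 S2=25 S3=38 blocked=[1]
Op 9: conn=41 S1=-8 S2=13 S3=38 blocked=[1]
Op 10: conn=35 S1=-8 S2=7 S3=38 blocked=[1]
Op 11: conn=20 S1=-8 S2=-8 S3=38 blocked=[1, 2]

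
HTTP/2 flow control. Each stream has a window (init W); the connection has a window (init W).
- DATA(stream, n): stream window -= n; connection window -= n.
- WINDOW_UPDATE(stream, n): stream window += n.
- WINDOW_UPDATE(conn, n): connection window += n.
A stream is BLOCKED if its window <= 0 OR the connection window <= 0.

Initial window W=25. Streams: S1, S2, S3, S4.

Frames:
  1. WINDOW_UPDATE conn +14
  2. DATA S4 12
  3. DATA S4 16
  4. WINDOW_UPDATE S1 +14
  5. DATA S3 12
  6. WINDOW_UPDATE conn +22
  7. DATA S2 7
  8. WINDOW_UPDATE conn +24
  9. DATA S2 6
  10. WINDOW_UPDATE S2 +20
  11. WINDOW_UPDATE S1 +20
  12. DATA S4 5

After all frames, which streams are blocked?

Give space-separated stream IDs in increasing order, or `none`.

Op 1: conn=39 S1=25 S2=25 S3=25 S4=25 blocked=[]
Op 2: conn=27 S1=25 S2=25 S3=25 S4=13 blocked=[]
Op 3: conn=11 S1=25 S2=25 S3=25 S4=-3 blocked=[4]
Op 4: conn=11 S1=39 S2=25 S3=25 S4=-3 blocked=[4]
Op 5: conn=-1 S1=39 S2=25 S3=13 S4=-3 blocked=[1, 2, 3, 4]
Op 6: conn=21 S1=39 S2=25 S3=13 S4=-3 blocked=[4]
Op 7: conn=14 S1=39 S2=18 S3=13 S4=-3 blocked=[4]
Op 8: conn=38 S1=39 S2=18 S3=13 S4=-3 blocked=[4]
Op 9: conn=32 S1=39 S2=12 S3=13 S4=-3 blocked=[4]
Op 10: conn=32 S1=39 S2=32 S3=13 S4=-3 blocked=[4]
Op 11: conn=32 S1=59 S2=32 S3=13 S4=-3 blocked=[4]
Op 12: conn=27 S1=59 S2=32 S3=13 S4=-8 blocked=[4]

Answer: S4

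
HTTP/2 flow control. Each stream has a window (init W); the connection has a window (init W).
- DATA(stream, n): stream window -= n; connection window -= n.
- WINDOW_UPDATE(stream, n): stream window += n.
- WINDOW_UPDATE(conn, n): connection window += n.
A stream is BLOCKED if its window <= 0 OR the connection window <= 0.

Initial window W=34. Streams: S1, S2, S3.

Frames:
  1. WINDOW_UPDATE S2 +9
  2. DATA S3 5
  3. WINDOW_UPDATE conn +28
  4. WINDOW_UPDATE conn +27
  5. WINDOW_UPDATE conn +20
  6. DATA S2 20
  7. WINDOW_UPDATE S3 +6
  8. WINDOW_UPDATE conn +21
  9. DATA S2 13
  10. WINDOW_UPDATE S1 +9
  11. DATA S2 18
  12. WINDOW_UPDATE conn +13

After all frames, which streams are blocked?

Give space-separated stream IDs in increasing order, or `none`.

Answer: S2

Derivation:
Op 1: conn=34 S1=34 S2=43 S3=34 blocked=[]
Op 2: conn=29 S1=34 S2=43 S3=29 blocked=[]
Op 3: conn=57 S1=34 S2=43 S3=29 blocked=[]
Op 4: conn=84 S1=34 S2=43 S3=29 blocked=[]
Op 5: conn=104 S1=34 S2=43 S3=29 blocked=[]
Op 6: conn=84 S1=34 S2=23 S3=29 blocked=[]
Op 7: conn=84 S1=34 S2=23 S3=35 blocked=[]
Op 8: conn=105 S1=34 S2=23 S3=35 blocked=[]
Op 9: conn=92 S1=34 S2=10 S3=35 blocked=[]
Op 10: conn=92 S1=43 S2=10 S3=35 blocked=[]
Op 11: conn=74 S1=43 S2=-8 S3=35 blocked=[2]
Op 12: conn=87 S1=43 S2=-8 S3=35 blocked=[2]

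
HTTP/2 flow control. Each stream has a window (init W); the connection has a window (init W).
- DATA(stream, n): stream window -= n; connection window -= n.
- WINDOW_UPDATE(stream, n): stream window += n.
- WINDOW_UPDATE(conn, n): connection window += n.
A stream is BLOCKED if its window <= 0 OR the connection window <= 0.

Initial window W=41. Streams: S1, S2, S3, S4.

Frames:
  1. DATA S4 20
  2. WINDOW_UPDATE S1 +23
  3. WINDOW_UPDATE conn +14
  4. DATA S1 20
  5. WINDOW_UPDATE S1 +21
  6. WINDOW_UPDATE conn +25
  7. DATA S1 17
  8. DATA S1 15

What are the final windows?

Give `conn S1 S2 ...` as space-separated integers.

Op 1: conn=21 S1=41 S2=41 S3=41 S4=21 blocked=[]
Op 2: conn=21 S1=64 S2=41 S3=41 S4=21 blocked=[]
Op 3: conn=35 S1=64 S2=41 S3=41 S4=21 blocked=[]
Op 4: conn=15 S1=44 S2=41 S3=41 S4=21 blocked=[]
Op 5: conn=15 S1=65 S2=41 S3=41 S4=21 blocked=[]
Op 6: conn=40 S1=65 S2=41 S3=41 S4=21 blocked=[]
Op 7: conn=23 S1=48 S2=41 S3=41 S4=21 blocked=[]
Op 8: conn=8 S1=33 S2=41 S3=41 S4=21 blocked=[]

Answer: 8 33 41 41 21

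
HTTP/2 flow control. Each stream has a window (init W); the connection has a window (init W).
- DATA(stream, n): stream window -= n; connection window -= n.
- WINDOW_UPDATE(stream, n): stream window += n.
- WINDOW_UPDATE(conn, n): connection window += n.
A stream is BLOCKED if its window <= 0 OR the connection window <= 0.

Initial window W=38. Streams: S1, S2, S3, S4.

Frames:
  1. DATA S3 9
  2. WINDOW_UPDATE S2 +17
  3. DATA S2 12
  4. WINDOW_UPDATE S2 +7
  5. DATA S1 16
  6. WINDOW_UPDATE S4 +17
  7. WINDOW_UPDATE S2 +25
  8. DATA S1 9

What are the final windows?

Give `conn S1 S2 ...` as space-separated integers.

Answer: -8 13 75 29 55

Derivation:
Op 1: conn=29 S1=38 S2=38 S3=29 S4=38 blocked=[]
Op 2: conn=29 S1=38 S2=55 S3=29 S4=38 blocked=[]
Op 3: conn=17 S1=38 S2=43 S3=29 S4=38 blocked=[]
Op 4: conn=17 S1=38 S2=50 S3=29 S4=38 blocked=[]
Op 5: conn=1 S1=22 S2=50 S3=29 S4=38 blocked=[]
Op 6: conn=1 S1=22 S2=50 S3=29 S4=55 blocked=[]
Op 7: conn=1 S1=22 S2=75 S3=29 S4=55 blocked=[]
Op 8: conn=-8 S1=13 S2=75 S3=29 S4=55 blocked=[1, 2, 3, 4]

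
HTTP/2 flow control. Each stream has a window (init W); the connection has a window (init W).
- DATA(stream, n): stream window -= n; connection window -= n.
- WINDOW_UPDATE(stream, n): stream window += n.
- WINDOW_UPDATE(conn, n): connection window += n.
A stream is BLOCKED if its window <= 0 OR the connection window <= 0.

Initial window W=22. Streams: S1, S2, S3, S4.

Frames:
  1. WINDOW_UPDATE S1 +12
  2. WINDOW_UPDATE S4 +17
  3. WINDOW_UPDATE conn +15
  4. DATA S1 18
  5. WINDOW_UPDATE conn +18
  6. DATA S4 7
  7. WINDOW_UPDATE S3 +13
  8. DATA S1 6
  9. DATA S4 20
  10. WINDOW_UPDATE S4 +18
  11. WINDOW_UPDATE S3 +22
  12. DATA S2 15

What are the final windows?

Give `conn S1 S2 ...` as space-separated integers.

Op 1: conn=22 S1=34 S2=22 S3=22 S4=22 blocked=[]
Op 2: conn=22 S1=34 S2=22 S3=22 S4=39 blocked=[]
Op 3: conn=37 S1=34 S2=22 S3=22 S4=39 blocked=[]
Op 4: conn=19 S1=16 S2=22 S3=22 S4=39 blocked=[]
Op 5: conn=37 S1=16 S2=22 S3=22 S4=39 blocked=[]
Op 6: conn=30 S1=16 S2=22 S3=22 S4=32 blocked=[]
Op 7: conn=30 S1=16 S2=22 S3=35 S4=32 blocked=[]
Op 8: conn=24 S1=10 S2=22 S3=35 S4=32 blocked=[]
Op 9: conn=4 S1=10 S2=22 S3=35 S4=12 blocked=[]
Op 10: conn=4 S1=10 S2=22 S3=35 S4=30 blocked=[]
Op 11: conn=4 S1=10 S2=22 S3=57 S4=30 blocked=[]
Op 12: conn=-11 S1=10 S2=7 S3=57 S4=30 blocked=[1, 2, 3, 4]

Answer: -11 10 7 57 30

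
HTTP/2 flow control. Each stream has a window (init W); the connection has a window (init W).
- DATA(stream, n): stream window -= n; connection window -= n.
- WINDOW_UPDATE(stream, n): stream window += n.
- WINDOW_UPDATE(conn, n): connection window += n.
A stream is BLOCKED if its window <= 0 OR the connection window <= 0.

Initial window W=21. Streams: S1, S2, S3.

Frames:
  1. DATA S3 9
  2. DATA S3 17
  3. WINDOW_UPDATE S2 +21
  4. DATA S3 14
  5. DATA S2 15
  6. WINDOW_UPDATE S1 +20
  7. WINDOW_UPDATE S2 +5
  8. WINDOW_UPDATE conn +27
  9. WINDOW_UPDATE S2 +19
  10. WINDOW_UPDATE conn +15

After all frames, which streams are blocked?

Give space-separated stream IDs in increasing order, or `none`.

Op 1: conn=12 S1=21 S2=21 S3=12 blocked=[]
Op 2: conn=-5 S1=21 S2=21 S3=-5 blocked=[1, 2, 3]
Op 3: conn=-5 S1=21 S2=42 S3=-5 blocked=[1, 2, 3]
Op 4: conn=-19 S1=21 S2=42 S3=-19 blocked=[1, 2, 3]
Op 5: conn=-34 S1=21 S2=27 S3=-19 blocked=[1, 2, 3]
Op 6: conn=-34 S1=41 S2=27 S3=-19 blocked=[1, 2, 3]
Op 7: conn=-34 S1=41 S2=32 S3=-19 blocked=[1, 2, 3]
Op 8: conn=-7 S1=41 S2=32 S3=-19 blocked=[1, 2, 3]
Op 9: conn=-7 S1=41 S2=51 S3=-19 blocked=[1, 2, 3]
Op 10: conn=8 S1=41 S2=51 S3=-19 blocked=[3]

Answer: S3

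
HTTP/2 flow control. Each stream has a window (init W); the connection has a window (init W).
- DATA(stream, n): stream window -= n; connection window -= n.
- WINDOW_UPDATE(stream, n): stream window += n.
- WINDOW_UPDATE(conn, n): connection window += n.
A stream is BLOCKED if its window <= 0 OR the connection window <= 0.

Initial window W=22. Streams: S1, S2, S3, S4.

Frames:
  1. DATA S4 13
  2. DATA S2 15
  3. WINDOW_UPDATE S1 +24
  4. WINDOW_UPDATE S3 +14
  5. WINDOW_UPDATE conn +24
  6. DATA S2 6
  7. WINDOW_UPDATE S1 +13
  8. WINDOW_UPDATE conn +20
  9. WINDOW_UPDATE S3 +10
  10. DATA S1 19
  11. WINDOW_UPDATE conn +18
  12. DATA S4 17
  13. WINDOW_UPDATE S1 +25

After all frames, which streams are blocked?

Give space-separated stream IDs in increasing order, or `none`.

Op 1: conn=9 S1=22 S2=22 S3=22 S4=9 blocked=[]
Op 2: conn=-6 S1=22 S2=7 S3=22 S4=9 blocked=[1, 2, 3, 4]
Op 3: conn=-6 S1=46 S2=7 S3=22 S4=9 blocked=[1, 2, 3, 4]
Op 4: conn=-6 S1=46 S2=7 S3=36 S4=9 blocked=[1, 2, 3, 4]
Op 5: conn=18 S1=46 S2=7 S3=36 S4=9 blocked=[]
Op 6: conn=12 S1=46 S2=1 S3=36 S4=9 blocked=[]
Op 7: conn=12 S1=59 S2=1 S3=36 S4=9 blocked=[]
Op 8: conn=32 S1=59 S2=1 S3=36 S4=9 blocked=[]
Op 9: conn=32 S1=59 S2=1 S3=46 S4=9 blocked=[]
Op 10: conn=13 S1=40 S2=1 S3=46 S4=9 blocked=[]
Op 11: conn=31 S1=40 S2=1 S3=46 S4=9 blocked=[]
Op 12: conn=14 S1=40 S2=1 S3=46 S4=-8 blocked=[4]
Op 13: conn=14 S1=65 S2=1 S3=46 S4=-8 blocked=[4]

Answer: S4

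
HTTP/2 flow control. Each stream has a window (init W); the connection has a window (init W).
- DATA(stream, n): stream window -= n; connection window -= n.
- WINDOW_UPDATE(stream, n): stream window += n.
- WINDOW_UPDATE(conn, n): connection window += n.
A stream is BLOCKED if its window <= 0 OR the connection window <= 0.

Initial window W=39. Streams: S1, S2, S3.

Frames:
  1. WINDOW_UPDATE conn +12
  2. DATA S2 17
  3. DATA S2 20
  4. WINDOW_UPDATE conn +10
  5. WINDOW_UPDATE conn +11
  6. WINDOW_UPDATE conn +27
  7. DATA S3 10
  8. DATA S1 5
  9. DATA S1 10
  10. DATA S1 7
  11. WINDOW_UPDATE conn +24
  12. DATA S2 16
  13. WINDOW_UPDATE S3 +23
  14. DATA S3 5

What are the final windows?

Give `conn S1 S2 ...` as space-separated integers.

Answer: 33 17 -14 47

Derivation:
Op 1: conn=51 S1=39 S2=39 S3=39 blocked=[]
Op 2: conn=34 S1=39 S2=22 S3=39 blocked=[]
Op 3: conn=14 S1=39 S2=2 S3=39 blocked=[]
Op 4: conn=24 S1=39 S2=2 S3=39 blocked=[]
Op 5: conn=35 S1=39 S2=2 S3=39 blocked=[]
Op 6: conn=62 S1=39 S2=2 S3=39 blocked=[]
Op 7: conn=52 S1=39 S2=2 S3=29 blocked=[]
Op 8: conn=47 S1=34 S2=2 S3=29 blocked=[]
Op 9: conn=37 S1=24 S2=2 S3=29 blocked=[]
Op 10: conn=30 S1=17 S2=2 S3=29 blocked=[]
Op 11: conn=54 S1=17 S2=2 S3=29 blocked=[]
Op 12: conn=38 S1=17 S2=-14 S3=29 blocked=[2]
Op 13: conn=38 S1=17 S2=-14 S3=52 blocked=[2]
Op 14: conn=33 S1=17 S2=-14 S3=47 blocked=[2]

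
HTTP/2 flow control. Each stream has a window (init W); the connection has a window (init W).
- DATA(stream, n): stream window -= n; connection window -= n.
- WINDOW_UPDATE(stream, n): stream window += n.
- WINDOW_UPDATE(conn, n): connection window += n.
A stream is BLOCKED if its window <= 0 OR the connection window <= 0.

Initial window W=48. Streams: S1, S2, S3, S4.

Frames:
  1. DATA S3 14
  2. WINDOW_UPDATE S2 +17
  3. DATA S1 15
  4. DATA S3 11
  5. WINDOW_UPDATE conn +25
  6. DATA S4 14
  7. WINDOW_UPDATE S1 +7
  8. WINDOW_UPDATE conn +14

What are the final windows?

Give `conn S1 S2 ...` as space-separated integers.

Answer: 33 40 65 23 34

Derivation:
Op 1: conn=34 S1=48 S2=48 S3=34 S4=48 blocked=[]
Op 2: conn=34 S1=48 S2=65 S3=34 S4=48 blocked=[]
Op 3: conn=19 S1=33 S2=65 S3=34 S4=48 blocked=[]
Op 4: conn=8 S1=33 S2=65 S3=23 S4=48 blocked=[]
Op 5: conn=33 S1=33 S2=65 S3=23 S4=48 blocked=[]
Op 6: conn=19 S1=33 S2=65 S3=23 S4=34 blocked=[]
Op 7: conn=19 S1=40 S2=65 S3=23 S4=34 blocked=[]
Op 8: conn=33 S1=40 S2=65 S3=23 S4=34 blocked=[]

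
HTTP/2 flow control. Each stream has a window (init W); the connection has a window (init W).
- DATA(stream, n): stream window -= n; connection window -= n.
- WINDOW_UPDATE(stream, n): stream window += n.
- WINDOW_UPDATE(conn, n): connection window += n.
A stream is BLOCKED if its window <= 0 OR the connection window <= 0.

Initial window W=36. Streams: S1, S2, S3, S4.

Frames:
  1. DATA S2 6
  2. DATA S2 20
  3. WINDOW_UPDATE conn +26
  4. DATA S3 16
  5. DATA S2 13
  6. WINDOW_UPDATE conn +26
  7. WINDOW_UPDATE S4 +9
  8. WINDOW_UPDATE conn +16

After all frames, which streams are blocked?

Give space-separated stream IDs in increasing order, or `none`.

Op 1: conn=30 S1=36 S2=30 S3=36 S4=36 blocked=[]
Op 2: conn=10 S1=36 S2=10 S3=36 S4=36 blocked=[]
Op 3: conn=36 S1=36 S2=10 S3=36 S4=36 blocked=[]
Op 4: conn=20 S1=36 S2=10 S3=20 S4=36 blocked=[]
Op 5: conn=7 S1=36 S2=-3 S3=20 S4=36 blocked=[2]
Op 6: conn=33 S1=36 S2=-3 S3=20 S4=36 blocked=[2]
Op 7: conn=33 S1=36 S2=-3 S3=20 S4=45 blocked=[2]
Op 8: conn=49 S1=36 S2=-3 S3=20 S4=45 blocked=[2]

Answer: S2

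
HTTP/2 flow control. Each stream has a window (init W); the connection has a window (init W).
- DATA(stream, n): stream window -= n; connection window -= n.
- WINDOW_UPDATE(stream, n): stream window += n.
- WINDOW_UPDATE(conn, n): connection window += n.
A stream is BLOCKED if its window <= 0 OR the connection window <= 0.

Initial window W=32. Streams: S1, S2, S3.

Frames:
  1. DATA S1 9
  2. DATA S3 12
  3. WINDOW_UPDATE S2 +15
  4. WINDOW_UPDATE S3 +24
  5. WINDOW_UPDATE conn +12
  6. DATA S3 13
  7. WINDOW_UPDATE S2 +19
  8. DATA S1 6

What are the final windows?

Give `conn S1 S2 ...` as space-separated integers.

Answer: 4 17 66 31

Derivation:
Op 1: conn=23 S1=23 S2=32 S3=32 blocked=[]
Op 2: conn=11 S1=23 S2=32 S3=20 blocked=[]
Op 3: conn=11 S1=23 S2=47 S3=20 blocked=[]
Op 4: conn=11 S1=23 S2=47 S3=44 blocked=[]
Op 5: conn=23 S1=23 S2=47 S3=44 blocked=[]
Op 6: conn=10 S1=23 S2=47 S3=31 blocked=[]
Op 7: conn=10 S1=23 S2=66 S3=31 blocked=[]
Op 8: conn=4 S1=17 S2=66 S3=31 blocked=[]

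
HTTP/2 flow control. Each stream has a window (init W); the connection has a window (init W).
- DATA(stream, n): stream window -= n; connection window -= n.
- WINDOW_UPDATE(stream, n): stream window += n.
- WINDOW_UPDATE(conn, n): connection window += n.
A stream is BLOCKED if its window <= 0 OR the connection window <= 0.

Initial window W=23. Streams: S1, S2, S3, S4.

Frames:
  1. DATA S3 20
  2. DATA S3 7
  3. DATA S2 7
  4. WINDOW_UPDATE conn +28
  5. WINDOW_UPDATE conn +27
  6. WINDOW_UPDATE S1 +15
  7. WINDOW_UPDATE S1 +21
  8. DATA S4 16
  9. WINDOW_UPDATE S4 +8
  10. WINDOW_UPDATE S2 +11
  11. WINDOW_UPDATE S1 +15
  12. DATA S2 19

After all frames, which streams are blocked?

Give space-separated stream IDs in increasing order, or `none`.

Answer: S3

Derivation:
Op 1: conn=3 S1=23 S2=23 S3=3 S4=23 blocked=[]
Op 2: conn=-4 S1=23 S2=23 S3=-4 S4=23 blocked=[1, 2, 3, 4]
Op 3: conn=-11 S1=23 S2=16 S3=-4 S4=23 blocked=[1, 2, 3, 4]
Op 4: conn=17 S1=23 S2=16 S3=-4 S4=23 blocked=[3]
Op 5: conn=44 S1=23 S2=16 S3=-4 S4=23 blocked=[3]
Op 6: conn=44 S1=38 S2=16 S3=-4 S4=23 blocked=[3]
Op 7: conn=44 S1=59 S2=16 S3=-4 S4=23 blocked=[3]
Op 8: conn=28 S1=59 S2=16 S3=-4 S4=7 blocked=[3]
Op 9: conn=28 S1=59 S2=16 S3=-4 S4=15 blocked=[3]
Op 10: conn=28 S1=59 S2=27 S3=-4 S4=15 blocked=[3]
Op 11: conn=28 S1=74 S2=27 S3=-4 S4=15 blocked=[3]
Op 12: conn=9 S1=74 S2=8 S3=-4 S4=15 blocked=[3]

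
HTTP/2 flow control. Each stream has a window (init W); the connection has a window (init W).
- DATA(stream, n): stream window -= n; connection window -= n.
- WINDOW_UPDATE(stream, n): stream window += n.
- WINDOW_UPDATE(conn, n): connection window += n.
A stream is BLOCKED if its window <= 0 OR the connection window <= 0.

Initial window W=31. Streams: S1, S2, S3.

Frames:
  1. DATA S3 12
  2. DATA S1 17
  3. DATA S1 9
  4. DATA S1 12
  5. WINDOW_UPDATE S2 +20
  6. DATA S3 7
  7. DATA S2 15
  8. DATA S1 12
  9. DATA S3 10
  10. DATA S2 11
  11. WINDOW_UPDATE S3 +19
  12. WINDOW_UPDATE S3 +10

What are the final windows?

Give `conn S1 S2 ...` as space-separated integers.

Answer: -74 -19 25 31

Derivation:
Op 1: conn=19 S1=31 S2=31 S3=19 blocked=[]
Op 2: conn=2 S1=14 S2=31 S3=19 blocked=[]
Op 3: conn=-7 S1=5 S2=31 S3=19 blocked=[1, 2, 3]
Op 4: conn=-19 S1=-7 S2=31 S3=19 blocked=[1, 2, 3]
Op 5: conn=-19 S1=-7 S2=51 S3=19 blocked=[1, 2, 3]
Op 6: conn=-26 S1=-7 S2=51 S3=12 blocked=[1, 2, 3]
Op 7: conn=-41 S1=-7 S2=36 S3=12 blocked=[1, 2, 3]
Op 8: conn=-53 S1=-19 S2=36 S3=12 blocked=[1, 2, 3]
Op 9: conn=-63 S1=-19 S2=36 S3=2 blocked=[1, 2, 3]
Op 10: conn=-74 S1=-19 S2=25 S3=2 blocked=[1, 2, 3]
Op 11: conn=-74 S1=-19 S2=25 S3=21 blocked=[1, 2, 3]
Op 12: conn=-74 S1=-19 S2=25 S3=31 blocked=[1, 2, 3]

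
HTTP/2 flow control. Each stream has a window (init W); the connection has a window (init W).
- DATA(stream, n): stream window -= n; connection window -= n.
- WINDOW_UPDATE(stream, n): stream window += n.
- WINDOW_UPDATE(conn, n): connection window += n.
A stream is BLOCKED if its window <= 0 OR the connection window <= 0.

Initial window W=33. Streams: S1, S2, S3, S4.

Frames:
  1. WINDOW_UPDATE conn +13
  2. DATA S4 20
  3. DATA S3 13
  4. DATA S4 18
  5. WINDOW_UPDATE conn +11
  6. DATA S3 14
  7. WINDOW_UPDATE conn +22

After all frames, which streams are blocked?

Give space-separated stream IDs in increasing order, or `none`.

Answer: S4

Derivation:
Op 1: conn=46 S1=33 S2=33 S3=33 S4=33 blocked=[]
Op 2: conn=26 S1=33 S2=33 S3=33 S4=13 blocked=[]
Op 3: conn=13 S1=33 S2=33 S3=20 S4=13 blocked=[]
Op 4: conn=-5 S1=33 S2=33 S3=20 S4=-5 blocked=[1, 2, 3, 4]
Op 5: conn=6 S1=33 S2=33 S3=20 S4=-5 blocked=[4]
Op 6: conn=-8 S1=33 S2=33 S3=6 S4=-5 blocked=[1, 2, 3, 4]
Op 7: conn=14 S1=33 S2=33 S3=6 S4=-5 blocked=[4]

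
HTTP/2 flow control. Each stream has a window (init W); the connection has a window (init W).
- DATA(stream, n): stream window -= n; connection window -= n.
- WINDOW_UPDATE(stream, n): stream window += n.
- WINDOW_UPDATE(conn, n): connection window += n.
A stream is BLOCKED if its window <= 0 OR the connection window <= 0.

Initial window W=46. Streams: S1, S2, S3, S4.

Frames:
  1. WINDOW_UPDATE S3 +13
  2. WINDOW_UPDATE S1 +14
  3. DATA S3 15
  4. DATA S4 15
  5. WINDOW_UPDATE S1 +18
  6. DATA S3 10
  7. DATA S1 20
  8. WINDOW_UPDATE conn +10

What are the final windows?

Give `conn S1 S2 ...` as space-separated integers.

Answer: -4 58 46 34 31

Derivation:
Op 1: conn=46 S1=46 S2=46 S3=59 S4=46 blocked=[]
Op 2: conn=46 S1=60 S2=46 S3=59 S4=46 blocked=[]
Op 3: conn=31 S1=60 S2=46 S3=44 S4=46 blocked=[]
Op 4: conn=16 S1=60 S2=46 S3=44 S4=31 blocked=[]
Op 5: conn=16 S1=78 S2=46 S3=44 S4=31 blocked=[]
Op 6: conn=6 S1=78 S2=46 S3=34 S4=31 blocked=[]
Op 7: conn=-14 S1=58 S2=46 S3=34 S4=31 blocked=[1, 2, 3, 4]
Op 8: conn=-4 S1=58 S2=46 S3=34 S4=31 blocked=[1, 2, 3, 4]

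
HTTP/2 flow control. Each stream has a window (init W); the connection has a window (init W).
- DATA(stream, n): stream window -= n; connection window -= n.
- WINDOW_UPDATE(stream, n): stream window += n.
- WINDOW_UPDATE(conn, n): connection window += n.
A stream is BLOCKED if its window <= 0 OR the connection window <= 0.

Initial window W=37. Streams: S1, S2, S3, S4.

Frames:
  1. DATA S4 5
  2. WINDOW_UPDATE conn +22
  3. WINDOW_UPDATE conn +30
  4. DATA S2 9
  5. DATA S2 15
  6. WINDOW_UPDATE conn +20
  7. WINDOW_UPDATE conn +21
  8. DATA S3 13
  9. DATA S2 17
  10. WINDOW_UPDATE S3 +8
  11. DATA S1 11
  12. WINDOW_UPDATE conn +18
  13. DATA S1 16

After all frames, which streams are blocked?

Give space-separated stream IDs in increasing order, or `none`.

Answer: S2

Derivation:
Op 1: conn=32 S1=37 S2=37 S3=37 S4=32 blocked=[]
Op 2: conn=54 S1=37 S2=37 S3=37 S4=32 blocked=[]
Op 3: conn=84 S1=37 S2=37 S3=37 S4=32 blocked=[]
Op 4: conn=75 S1=37 S2=28 S3=37 S4=32 blocked=[]
Op 5: conn=60 S1=37 S2=13 S3=37 S4=32 blocked=[]
Op 6: conn=80 S1=37 S2=13 S3=37 S4=32 blocked=[]
Op 7: conn=101 S1=37 S2=13 S3=37 S4=32 blocked=[]
Op 8: conn=88 S1=37 S2=13 S3=24 S4=32 blocked=[]
Op 9: conn=71 S1=37 S2=-4 S3=24 S4=32 blocked=[2]
Op 10: conn=71 S1=37 S2=-4 S3=32 S4=32 blocked=[2]
Op 11: conn=60 S1=26 S2=-4 S3=32 S4=32 blocked=[2]
Op 12: conn=78 S1=26 S2=-4 S3=32 S4=32 blocked=[2]
Op 13: conn=62 S1=10 S2=-4 S3=32 S4=32 blocked=[2]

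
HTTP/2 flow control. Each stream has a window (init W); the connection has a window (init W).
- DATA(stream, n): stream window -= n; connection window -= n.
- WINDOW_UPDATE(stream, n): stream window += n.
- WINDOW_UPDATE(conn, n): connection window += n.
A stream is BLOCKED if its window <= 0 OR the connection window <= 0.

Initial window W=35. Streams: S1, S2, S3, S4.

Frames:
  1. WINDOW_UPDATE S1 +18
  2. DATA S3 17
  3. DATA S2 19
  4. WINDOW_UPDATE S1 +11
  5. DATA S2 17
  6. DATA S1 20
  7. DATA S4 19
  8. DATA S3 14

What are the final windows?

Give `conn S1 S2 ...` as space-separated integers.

Op 1: conn=35 S1=53 S2=35 S3=35 S4=35 blocked=[]
Op 2: conn=18 S1=53 S2=35 S3=18 S4=35 blocked=[]
Op 3: conn=-1 S1=53 S2=16 S3=18 S4=35 blocked=[1, 2, 3, 4]
Op 4: conn=-1 S1=64 S2=16 S3=18 S4=35 blocked=[1, 2, 3, 4]
Op 5: conn=-18 S1=64 S2=-1 S3=18 S4=35 blocked=[1, 2, 3, 4]
Op 6: conn=-38 S1=44 S2=-1 S3=18 S4=35 blocked=[1, 2, 3, 4]
Op 7: conn=-57 S1=44 S2=-1 S3=18 S4=16 blocked=[1, 2, 3, 4]
Op 8: conn=-71 S1=44 S2=-1 S3=4 S4=16 blocked=[1, 2, 3, 4]

Answer: -71 44 -1 4 16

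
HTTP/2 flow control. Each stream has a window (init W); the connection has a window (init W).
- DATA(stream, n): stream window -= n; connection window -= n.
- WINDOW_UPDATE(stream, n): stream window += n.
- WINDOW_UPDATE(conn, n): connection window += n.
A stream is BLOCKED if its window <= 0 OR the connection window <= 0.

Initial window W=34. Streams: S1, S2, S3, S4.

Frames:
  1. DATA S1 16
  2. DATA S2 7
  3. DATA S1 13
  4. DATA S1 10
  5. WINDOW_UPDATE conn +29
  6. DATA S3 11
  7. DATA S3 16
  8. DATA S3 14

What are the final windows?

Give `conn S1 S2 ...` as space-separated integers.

Answer: -24 -5 27 -7 34

Derivation:
Op 1: conn=18 S1=18 S2=34 S3=34 S4=34 blocked=[]
Op 2: conn=11 S1=18 S2=27 S3=34 S4=34 blocked=[]
Op 3: conn=-2 S1=5 S2=27 S3=34 S4=34 blocked=[1, 2, 3, 4]
Op 4: conn=-12 S1=-5 S2=27 S3=34 S4=34 blocked=[1, 2, 3, 4]
Op 5: conn=17 S1=-5 S2=27 S3=34 S4=34 blocked=[1]
Op 6: conn=6 S1=-5 S2=27 S3=23 S4=34 blocked=[1]
Op 7: conn=-10 S1=-5 S2=27 S3=7 S4=34 blocked=[1, 2, 3, 4]
Op 8: conn=-24 S1=-5 S2=27 S3=-7 S4=34 blocked=[1, 2, 3, 4]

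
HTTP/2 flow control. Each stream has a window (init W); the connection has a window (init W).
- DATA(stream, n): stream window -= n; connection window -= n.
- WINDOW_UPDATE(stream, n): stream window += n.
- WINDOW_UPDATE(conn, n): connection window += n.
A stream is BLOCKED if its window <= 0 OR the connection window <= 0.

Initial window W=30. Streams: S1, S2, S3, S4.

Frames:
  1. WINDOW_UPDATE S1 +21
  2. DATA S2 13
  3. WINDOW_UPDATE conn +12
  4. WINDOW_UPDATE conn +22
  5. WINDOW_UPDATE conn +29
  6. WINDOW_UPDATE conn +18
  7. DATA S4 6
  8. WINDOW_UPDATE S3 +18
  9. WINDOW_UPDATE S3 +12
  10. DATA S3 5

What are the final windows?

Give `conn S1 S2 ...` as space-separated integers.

Answer: 87 51 17 55 24

Derivation:
Op 1: conn=30 S1=51 S2=30 S3=30 S4=30 blocked=[]
Op 2: conn=17 S1=51 S2=17 S3=30 S4=30 blocked=[]
Op 3: conn=29 S1=51 S2=17 S3=30 S4=30 blocked=[]
Op 4: conn=51 S1=51 S2=17 S3=30 S4=30 blocked=[]
Op 5: conn=80 S1=51 S2=17 S3=30 S4=30 blocked=[]
Op 6: conn=98 S1=51 S2=17 S3=30 S4=30 blocked=[]
Op 7: conn=92 S1=51 S2=17 S3=30 S4=24 blocked=[]
Op 8: conn=92 S1=51 S2=17 S3=48 S4=24 blocked=[]
Op 9: conn=92 S1=51 S2=17 S3=60 S4=24 blocked=[]
Op 10: conn=87 S1=51 S2=17 S3=55 S4=24 blocked=[]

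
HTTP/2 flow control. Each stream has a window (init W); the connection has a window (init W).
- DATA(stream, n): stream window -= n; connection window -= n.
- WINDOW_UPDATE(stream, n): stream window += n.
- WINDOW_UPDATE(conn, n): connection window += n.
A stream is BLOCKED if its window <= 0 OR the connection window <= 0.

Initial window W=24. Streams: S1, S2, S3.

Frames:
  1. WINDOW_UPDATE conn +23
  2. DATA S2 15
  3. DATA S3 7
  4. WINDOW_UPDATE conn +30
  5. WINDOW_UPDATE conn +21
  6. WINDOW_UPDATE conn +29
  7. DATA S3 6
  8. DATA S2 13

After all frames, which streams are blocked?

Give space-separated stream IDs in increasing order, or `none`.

Op 1: conn=47 S1=24 S2=24 S3=24 blocked=[]
Op 2: conn=32 S1=24 S2=9 S3=24 blocked=[]
Op 3: conn=25 S1=24 S2=9 S3=17 blocked=[]
Op 4: conn=55 S1=24 S2=9 S3=17 blocked=[]
Op 5: conn=76 S1=24 S2=9 S3=17 blocked=[]
Op 6: conn=105 S1=24 S2=9 S3=17 blocked=[]
Op 7: conn=99 S1=24 S2=9 S3=11 blocked=[]
Op 8: conn=86 S1=24 S2=-4 S3=11 blocked=[2]

Answer: S2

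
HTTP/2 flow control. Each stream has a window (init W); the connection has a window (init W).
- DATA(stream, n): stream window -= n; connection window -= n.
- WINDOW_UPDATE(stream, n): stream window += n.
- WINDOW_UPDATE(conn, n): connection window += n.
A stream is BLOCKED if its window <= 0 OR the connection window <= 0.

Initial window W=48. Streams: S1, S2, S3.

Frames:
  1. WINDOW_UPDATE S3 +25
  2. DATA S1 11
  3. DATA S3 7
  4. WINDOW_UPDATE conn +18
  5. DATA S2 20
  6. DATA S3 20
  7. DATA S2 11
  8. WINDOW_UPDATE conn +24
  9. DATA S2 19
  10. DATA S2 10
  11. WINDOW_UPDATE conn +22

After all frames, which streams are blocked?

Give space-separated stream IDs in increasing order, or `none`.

Answer: S2

Derivation:
Op 1: conn=48 S1=48 S2=48 S3=73 blocked=[]
Op 2: conn=37 S1=37 S2=48 S3=73 blocked=[]
Op 3: conn=30 S1=37 S2=48 S3=66 blocked=[]
Op 4: conn=48 S1=37 S2=48 S3=66 blocked=[]
Op 5: conn=28 S1=37 S2=28 S3=66 blocked=[]
Op 6: conn=8 S1=37 S2=28 S3=46 blocked=[]
Op 7: conn=-3 S1=37 S2=17 S3=46 blocked=[1, 2, 3]
Op 8: conn=21 S1=37 S2=17 S3=46 blocked=[]
Op 9: conn=2 S1=37 S2=-2 S3=46 blocked=[2]
Op 10: conn=-8 S1=37 S2=-12 S3=46 blocked=[1, 2, 3]
Op 11: conn=14 S1=37 S2=-12 S3=46 blocked=[2]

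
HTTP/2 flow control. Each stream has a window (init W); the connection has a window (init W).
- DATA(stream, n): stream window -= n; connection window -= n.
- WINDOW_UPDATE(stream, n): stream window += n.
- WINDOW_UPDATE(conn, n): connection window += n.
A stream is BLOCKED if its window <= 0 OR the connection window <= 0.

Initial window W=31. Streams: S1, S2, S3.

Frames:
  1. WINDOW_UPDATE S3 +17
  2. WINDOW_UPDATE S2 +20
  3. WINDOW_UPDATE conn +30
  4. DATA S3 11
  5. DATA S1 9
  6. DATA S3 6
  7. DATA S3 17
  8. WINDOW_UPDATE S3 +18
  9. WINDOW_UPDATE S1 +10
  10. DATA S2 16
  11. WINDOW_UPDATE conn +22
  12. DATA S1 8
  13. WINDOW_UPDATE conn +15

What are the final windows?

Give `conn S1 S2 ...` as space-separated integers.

Answer: 31 24 35 32

Derivation:
Op 1: conn=31 S1=31 S2=31 S3=48 blocked=[]
Op 2: conn=31 S1=31 S2=51 S3=48 blocked=[]
Op 3: conn=61 S1=31 S2=51 S3=48 blocked=[]
Op 4: conn=50 S1=31 S2=51 S3=37 blocked=[]
Op 5: conn=41 S1=22 S2=51 S3=37 blocked=[]
Op 6: conn=35 S1=22 S2=51 S3=31 blocked=[]
Op 7: conn=18 S1=22 S2=51 S3=14 blocked=[]
Op 8: conn=18 S1=22 S2=51 S3=32 blocked=[]
Op 9: conn=18 S1=32 S2=51 S3=32 blocked=[]
Op 10: conn=2 S1=32 S2=35 S3=32 blocked=[]
Op 11: conn=24 S1=32 S2=35 S3=32 blocked=[]
Op 12: conn=16 S1=24 S2=35 S3=32 blocked=[]
Op 13: conn=31 S1=24 S2=35 S3=32 blocked=[]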